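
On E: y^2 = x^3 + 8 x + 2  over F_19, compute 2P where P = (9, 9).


Doubling: s = (3 x1^2 + a) / (2 y1)
s = (3*9^2 + 8) / (2*9) mod 19 = 15
x3 = s^2 - 2 x1 mod 19 = 15^2 - 2*9 = 17
y3 = s (x1 - x3) - y1 mod 19 = 15 * (9 - 17) - 9 = 4

2P = (17, 4)


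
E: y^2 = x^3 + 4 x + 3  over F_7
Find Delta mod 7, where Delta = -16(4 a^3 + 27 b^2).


4 a^3 + 27 b^2 = 4*4^3 + 27*3^2 = 256 + 243 = 499
Delta = -16 * (499) = -7984
Delta mod 7 = 3

Delta = 3 (mod 7)


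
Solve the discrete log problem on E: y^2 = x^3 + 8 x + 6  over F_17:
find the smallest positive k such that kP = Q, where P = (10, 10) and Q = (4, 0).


Enumerate multiples of P until we hit Q = (4, 0):
  1P = (10, 10)
  2P = (5, 16)
  3P = (15, 13)
  4P = (8, 15)
  5P = (1, 10)
  6P = (6, 7)
  7P = (9, 12)
  8P = (2, 8)
  9P = (4, 0)
Match found at i = 9.

k = 9


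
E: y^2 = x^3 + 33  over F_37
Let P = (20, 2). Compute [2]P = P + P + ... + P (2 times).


k = 2 = 10_2 (binary, LSB first: 01)
Double-and-add from P = (20, 2):
  bit 0 = 0: acc unchanged = O
  bit 1 = 1: acc = O + (13, 26) = (13, 26)

2P = (13, 26)


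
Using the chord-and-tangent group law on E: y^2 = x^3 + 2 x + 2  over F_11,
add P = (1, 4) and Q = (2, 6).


P != Q, so use the chord formula.
s = (y2 - y1) / (x2 - x1) = (2) / (1) mod 11 = 2
x3 = s^2 - x1 - x2 mod 11 = 2^2 - 1 - 2 = 1
y3 = s (x1 - x3) - y1 mod 11 = 2 * (1 - 1) - 4 = 7

P + Q = (1, 7)


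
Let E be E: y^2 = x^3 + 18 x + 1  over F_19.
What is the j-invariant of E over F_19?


Delta = -16(4 a^3 + 27 b^2) mod 19 = 12
-1728 * (4 a)^3 = -1728 * (4*18)^3 mod 19 = 12
j = 12 * 12^(-1) mod 19 = 1

j = 1 (mod 19)


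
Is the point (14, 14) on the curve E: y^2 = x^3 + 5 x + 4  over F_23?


Check whether y^2 = x^3 + 5 x + 4 (mod 23) for (x, y) = (14, 14).
LHS: y^2 = 14^2 mod 23 = 12
RHS: x^3 + 5 x + 4 = 14^3 + 5*14 + 4 mod 23 = 12
LHS = RHS

Yes, on the curve


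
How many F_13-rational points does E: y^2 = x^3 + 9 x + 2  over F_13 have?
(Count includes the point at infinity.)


For each x in F_13, count y with y^2 = x^3 + 9 x + 2 mod 13:
  x = 1: RHS = 12, y in [5, 8]  -> 2 point(s)
  x = 3: RHS = 4, y in [2, 11]  -> 2 point(s)
  x = 5: RHS = 3, y in [4, 9]  -> 2 point(s)
  x = 6: RHS = 12, y in [5, 8]  -> 2 point(s)
  x = 8: RHS = 1, y in [1, 12]  -> 2 point(s)
  x = 10: RHS = 0, y in [0]  -> 1 point(s)
Affine points: 11. Add the point at infinity: total = 12.

#E(F_13) = 12


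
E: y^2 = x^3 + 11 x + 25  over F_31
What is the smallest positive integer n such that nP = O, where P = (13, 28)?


Compute successive multiples of P until we hit O:
  1P = (13, 28)
  2P = (15, 0)
  3P = (13, 3)
  4P = O

ord(P) = 4


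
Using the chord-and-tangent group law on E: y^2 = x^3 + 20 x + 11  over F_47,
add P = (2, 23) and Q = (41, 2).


P != Q, so use the chord formula.
s = (y2 - y1) / (x2 - x1) = (26) / (39) mod 47 = 32
x3 = s^2 - x1 - x2 mod 47 = 32^2 - 2 - 41 = 41
y3 = s (x1 - x3) - y1 mod 47 = 32 * (2 - 41) - 23 = 45

P + Q = (41, 45)


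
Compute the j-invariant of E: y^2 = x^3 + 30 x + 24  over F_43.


Delta = -16(4 a^3 + 27 b^2) mod 43 = 7
-1728 * (4 a)^3 = -1728 * (4*30)^3 mod 43 = 27
j = 27 * 7^(-1) mod 43 = 10

j = 10 (mod 43)


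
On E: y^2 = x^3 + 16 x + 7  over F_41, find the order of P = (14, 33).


Compute successive multiples of P until we hit O:
  1P = (14, 33)
  2P = (21, 16)
  3P = (37, 17)
  4P = (8, 27)
  5P = (20, 2)
  6P = (28, 12)
  7P = (32, 35)
  8P = (35, 33)
  ... (continuing to 20P)
  20P = O

ord(P) = 20


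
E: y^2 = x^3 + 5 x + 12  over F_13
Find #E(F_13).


For each x in F_13, count y with y^2 = x^3 + 5 x + 12 mod 13:
  x = 0: RHS = 12, y in [5, 8]  -> 2 point(s)
  x = 2: RHS = 4, y in [2, 11]  -> 2 point(s)
  x = 7: RHS = 0, y in [0]  -> 1 point(s)
  x = 10: RHS = 9, y in [3, 10]  -> 2 point(s)
Affine points: 7. Add the point at infinity: total = 8.

#E(F_13) = 8


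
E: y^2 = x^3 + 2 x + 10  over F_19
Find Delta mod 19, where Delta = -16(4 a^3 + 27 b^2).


4 a^3 + 27 b^2 = 4*2^3 + 27*10^2 = 32 + 2700 = 2732
Delta = -16 * (2732) = -43712
Delta mod 19 = 7

Delta = 7 (mod 19)


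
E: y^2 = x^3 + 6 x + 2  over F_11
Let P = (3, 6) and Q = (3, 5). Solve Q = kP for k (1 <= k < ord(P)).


Enumerate multiples of P until we hit Q = (3, 5):
  1P = (3, 6)
  2P = (5, 5)
  3P = (6, 1)
  4P = (6, 10)
  5P = (5, 6)
  6P = (3, 5)
Match found at i = 6.

k = 6


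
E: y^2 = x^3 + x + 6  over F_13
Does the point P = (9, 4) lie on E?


Check whether y^2 = x^3 + 1 x + 6 (mod 13) for (x, y) = (9, 4).
LHS: y^2 = 4^2 mod 13 = 3
RHS: x^3 + 1 x + 6 = 9^3 + 1*9 + 6 mod 13 = 3
LHS = RHS

Yes, on the curve


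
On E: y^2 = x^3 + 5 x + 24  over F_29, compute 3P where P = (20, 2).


k = 3 = 11_2 (binary, LSB first: 11)
Double-and-add from P = (20, 2):
  bit 0 = 1: acc = O + (20, 2) = (20, 2)
  bit 1 = 1: acc = (20, 2) + (5, 0) = (20, 27)

3P = (20, 27)


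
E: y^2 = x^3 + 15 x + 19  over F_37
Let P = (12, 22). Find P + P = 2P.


Doubling: s = (3 x1^2 + a) / (2 y1)
s = (3*12^2 + 15) / (2*22) mod 37 = 11
x3 = s^2 - 2 x1 mod 37 = 11^2 - 2*12 = 23
y3 = s (x1 - x3) - y1 mod 37 = 11 * (12 - 23) - 22 = 5

2P = (23, 5)


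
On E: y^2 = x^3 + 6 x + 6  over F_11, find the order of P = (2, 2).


Compute successive multiples of P until we hit O:
  1P = (2, 2)
  2P = (8, 4)
  3P = (6, 4)
  4P = (6, 7)
  5P = (8, 7)
  6P = (2, 9)
  7P = O

ord(P) = 7


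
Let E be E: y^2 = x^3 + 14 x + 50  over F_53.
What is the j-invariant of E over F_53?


Delta = -16(4 a^3 + 27 b^2) mod 53 = 7
-1728 * (4 a)^3 = -1728 * (4*14)^3 mod 53 = 37
j = 37 * 7^(-1) mod 53 = 28

j = 28 (mod 53)


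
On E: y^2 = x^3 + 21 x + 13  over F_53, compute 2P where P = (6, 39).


Doubling: s = (3 x1^2 + a) / (2 y1)
s = (3*6^2 + 21) / (2*39) mod 53 = 20
x3 = s^2 - 2 x1 mod 53 = 20^2 - 2*6 = 17
y3 = s (x1 - x3) - y1 mod 53 = 20 * (6 - 17) - 39 = 6

2P = (17, 6)


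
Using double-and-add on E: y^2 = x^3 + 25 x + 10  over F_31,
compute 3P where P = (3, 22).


k = 3 = 11_2 (binary, LSB first: 11)
Double-and-add from P = (3, 22):
  bit 0 = 1: acc = O + (3, 22) = (3, 22)
  bit 1 = 1: acc = (3, 22) + (10, 12) = (27, 30)

3P = (27, 30)


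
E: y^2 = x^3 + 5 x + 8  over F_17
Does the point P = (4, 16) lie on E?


Check whether y^2 = x^3 + 5 x + 8 (mod 17) for (x, y) = (4, 16).
LHS: y^2 = 16^2 mod 17 = 1
RHS: x^3 + 5 x + 8 = 4^3 + 5*4 + 8 mod 17 = 7
LHS != RHS

No, not on the curve


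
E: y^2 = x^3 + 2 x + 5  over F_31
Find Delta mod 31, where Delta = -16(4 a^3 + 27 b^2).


4 a^3 + 27 b^2 = 4*2^3 + 27*5^2 = 32 + 675 = 707
Delta = -16 * (707) = -11312
Delta mod 31 = 3

Delta = 3 (mod 31)


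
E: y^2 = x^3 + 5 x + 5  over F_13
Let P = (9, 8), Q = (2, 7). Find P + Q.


P != Q, so use the chord formula.
s = (y2 - y1) / (x2 - x1) = (12) / (6) mod 13 = 2
x3 = s^2 - x1 - x2 mod 13 = 2^2 - 9 - 2 = 6
y3 = s (x1 - x3) - y1 mod 13 = 2 * (9 - 6) - 8 = 11

P + Q = (6, 11)


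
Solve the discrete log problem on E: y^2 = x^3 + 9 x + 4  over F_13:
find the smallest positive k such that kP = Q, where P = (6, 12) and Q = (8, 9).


Enumerate multiples of P until we hit Q = (8, 9):
  1P = (6, 12)
  2P = (1, 1)
  3P = (2, 2)
  4P = (8, 9)
Match found at i = 4.

k = 4


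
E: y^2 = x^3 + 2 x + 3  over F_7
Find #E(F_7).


For each x in F_7, count y with y^2 = x^3 + 2 x + 3 mod 7:
  x = 2: RHS = 1, y in [1, 6]  -> 2 point(s)
  x = 3: RHS = 1, y in [1, 6]  -> 2 point(s)
  x = 6: RHS = 0, y in [0]  -> 1 point(s)
Affine points: 5. Add the point at infinity: total = 6.

#E(F_7) = 6


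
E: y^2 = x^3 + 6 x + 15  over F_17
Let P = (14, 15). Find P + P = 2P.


Doubling: s = (3 x1^2 + a) / (2 y1)
s = (3*14^2 + 6) / (2*15) mod 17 = 13
x3 = s^2 - 2 x1 mod 17 = 13^2 - 2*14 = 5
y3 = s (x1 - x3) - y1 mod 17 = 13 * (14 - 5) - 15 = 0

2P = (5, 0)


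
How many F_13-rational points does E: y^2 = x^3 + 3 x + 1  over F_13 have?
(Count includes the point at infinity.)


For each x in F_13, count y with y^2 = x^3 + 3 x + 1 mod 13:
  x = 0: RHS = 1, y in [1, 12]  -> 2 point(s)
  x = 4: RHS = 12, y in [5, 8]  -> 2 point(s)
  x = 6: RHS = 1, y in [1, 12]  -> 2 point(s)
  x = 7: RHS = 1, y in [1, 12]  -> 2 point(s)
  x = 8: RHS = 4, y in [2, 11]  -> 2 point(s)
  x = 9: RHS = 3, y in [4, 9]  -> 2 point(s)
  x = 10: RHS = 4, y in [2, 11]  -> 2 point(s)
  x = 11: RHS = 0, y in [0]  -> 1 point(s)
  x = 12: RHS = 10, y in [6, 7]  -> 2 point(s)
Affine points: 17. Add the point at infinity: total = 18.

#E(F_13) = 18


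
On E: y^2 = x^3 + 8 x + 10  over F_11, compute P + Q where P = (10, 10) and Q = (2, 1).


P != Q, so use the chord formula.
s = (y2 - y1) / (x2 - x1) = (2) / (3) mod 11 = 8
x3 = s^2 - x1 - x2 mod 11 = 8^2 - 10 - 2 = 8
y3 = s (x1 - x3) - y1 mod 11 = 8 * (10 - 8) - 10 = 6

P + Q = (8, 6)


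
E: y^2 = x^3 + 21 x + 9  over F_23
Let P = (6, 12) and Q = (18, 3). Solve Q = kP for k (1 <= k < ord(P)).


Enumerate multiples of P until we hit Q = (18, 3):
  1P = (6, 12)
  2P = (0, 3)
  3P = (2, 17)
  4P = (18, 3)
Match found at i = 4.

k = 4


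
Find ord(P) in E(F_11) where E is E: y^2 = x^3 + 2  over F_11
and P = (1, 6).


Compute successive multiples of P until we hit O:
  1P = (1, 6)
  2P = (7, 9)
  3P = (6, 8)
  4P = (9, 4)
  5P = (10, 10)
  6P = (4, 0)
  7P = (10, 1)
  8P = (9, 7)
  ... (continuing to 12P)
  12P = O

ord(P) = 12


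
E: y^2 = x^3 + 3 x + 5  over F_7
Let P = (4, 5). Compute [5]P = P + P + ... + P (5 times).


k = 5 = 101_2 (binary, LSB first: 101)
Double-and-add from P = (4, 5):
  bit 0 = 1: acc = O + (4, 5) = (4, 5)
  bit 1 = 0: acc unchanged = (4, 5)
  bit 2 = 1: acc = (4, 5) + (6, 1) = (1, 3)

5P = (1, 3)


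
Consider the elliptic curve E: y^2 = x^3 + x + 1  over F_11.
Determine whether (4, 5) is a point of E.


Check whether y^2 = x^3 + 1 x + 1 (mod 11) for (x, y) = (4, 5).
LHS: y^2 = 5^2 mod 11 = 3
RHS: x^3 + 1 x + 1 = 4^3 + 1*4 + 1 mod 11 = 3
LHS = RHS

Yes, on the curve


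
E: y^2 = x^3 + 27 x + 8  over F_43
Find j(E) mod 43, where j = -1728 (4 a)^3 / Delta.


Delta = -16(4 a^3 + 27 b^2) mod 43 = 17
-1728 * (4 a)^3 = -1728 * (4*27)^3 mod 43 = 42
j = 42 * 17^(-1) mod 43 = 5

j = 5 (mod 43)


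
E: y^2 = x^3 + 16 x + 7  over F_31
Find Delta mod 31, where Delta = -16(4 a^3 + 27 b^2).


4 a^3 + 27 b^2 = 4*16^3 + 27*7^2 = 16384 + 1323 = 17707
Delta = -16 * (17707) = -283312
Delta mod 31 = 28

Delta = 28 (mod 31)


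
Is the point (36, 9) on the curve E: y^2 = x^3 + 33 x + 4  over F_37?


Check whether y^2 = x^3 + 33 x + 4 (mod 37) for (x, y) = (36, 9).
LHS: y^2 = 9^2 mod 37 = 7
RHS: x^3 + 33 x + 4 = 36^3 + 33*36 + 4 mod 37 = 7
LHS = RHS

Yes, on the curve


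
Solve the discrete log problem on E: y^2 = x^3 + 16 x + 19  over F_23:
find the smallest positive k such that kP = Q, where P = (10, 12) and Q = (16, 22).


Enumerate multiples of P until we hit Q = (16, 22):
  1P = (10, 12)
  2P = (16, 1)
  3P = (1, 6)
  4P = (15, 0)
  5P = (1, 17)
  6P = (16, 22)
Match found at i = 6.

k = 6


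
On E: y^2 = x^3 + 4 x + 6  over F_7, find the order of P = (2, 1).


Compute successive multiples of P until we hit O:
  1P = (2, 1)
  2P = (4, 4)
  3P = (5, 5)
  4P = (1, 5)
  5P = (6, 1)
  6P = (6, 6)
  7P = (1, 2)
  8P = (5, 2)
  ... (continuing to 11P)
  11P = O

ord(P) = 11


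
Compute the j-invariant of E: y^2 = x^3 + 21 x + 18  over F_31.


Delta = -16(4 a^3 + 27 b^2) mod 31 = 13
-1728 * (4 a)^3 = -1728 * (4*21)^3 mod 31 = 27
j = 27 * 13^(-1) mod 31 = 14

j = 14 (mod 31)


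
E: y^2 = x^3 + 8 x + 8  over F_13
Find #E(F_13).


For each x in F_13, count y with y^2 = x^3 + 8 x + 8 mod 13:
  x = 1: RHS = 4, y in [2, 11]  -> 2 point(s)
  x = 4: RHS = 0, y in [0]  -> 1 point(s)
  x = 5: RHS = 4, y in [2, 11]  -> 2 point(s)
  x = 6: RHS = 12, y in [5, 8]  -> 2 point(s)
  x = 7: RHS = 4, y in [2, 11]  -> 2 point(s)
  x = 8: RHS = 12, y in [5, 8]  -> 2 point(s)
  x = 9: RHS = 3, y in [4, 9]  -> 2 point(s)
  x = 10: RHS = 9, y in [3, 10]  -> 2 point(s)
  x = 11: RHS = 10, y in [6, 7]  -> 2 point(s)
  x = 12: RHS = 12, y in [5, 8]  -> 2 point(s)
Affine points: 19. Add the point at infinity: total = 20.

#E(F_13) = 20


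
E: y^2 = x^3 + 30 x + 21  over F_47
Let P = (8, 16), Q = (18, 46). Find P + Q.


P != Q, so use the chord formula.
s = (y2 - y1) / (x2 - x1) = (30) / (10) mod 47 = 3
x3 = s^2 - x1 - x2 mod 47 = 3^2 - 8 - 18 = 30
y3 = s (x1 - x3) - y1 mod 47 = 3 * (8 - 30) - 16 = 12

P + Q = (30, 12)


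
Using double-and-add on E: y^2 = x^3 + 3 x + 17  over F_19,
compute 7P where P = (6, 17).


k = 7 = 111_2 (binary, LSB first: 111)
Double-and-add from P = (6, 17):
  bit 0 = 1: acc = O + (6, 17) = (6, 17)
  bit 1 = 1: acc = (6, 17) + (4, 13) = (13, 7)
  bit 2 = 1: acc = (13, 7) + (16, 0) = (6, 2)

7P = (6, 2)


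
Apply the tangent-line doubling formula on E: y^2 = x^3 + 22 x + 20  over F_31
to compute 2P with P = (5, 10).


Doubling: s = (3 x1^2 + a) / (2 y1)
s = (3*5^2 + 22) / (2*10) mod 31 = 25
x3 = s^2 - 2 x1 mod 31 = 25^2 - 2*5 = 26
y3 = s (x1 - x3) - y1 mod 31 = 25 * (5 - 26) - 10 = 23

2P = (26, 23)


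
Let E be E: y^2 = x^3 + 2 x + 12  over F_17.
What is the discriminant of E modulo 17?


4 a^3 + 27 b^2 = 4*2^3 + 27*12^2 = 32 + 3888 = 3920
Delta = -16 * (3920) = -62720
Delta mod 17 = 10

Delta = 10 (mod 17)


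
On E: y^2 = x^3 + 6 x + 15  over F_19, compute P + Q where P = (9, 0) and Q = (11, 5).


P != Q, so use the chord formula.
s = (y2 - y1) / (x2 - x1) = (5) / (2) mod 19 = 12
x3 = s^2 - x1 - x2 mod 19 = 12^2 - 9 - 11 = 10
y3 = s (x1 - x3) - y1 mod 19 = 12 * (9 - 10) - 0 = 7

P + Q = (10, 7)


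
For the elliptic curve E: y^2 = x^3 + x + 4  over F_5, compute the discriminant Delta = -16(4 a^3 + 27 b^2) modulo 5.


4 a^3 + 27 b^2 = 4*1^3 + 27*4^2 = 4 + 432 = 436
Delta = -16 * (436) = -6976
Delta mod 5 = 4

Delta = 4 (mod 5)


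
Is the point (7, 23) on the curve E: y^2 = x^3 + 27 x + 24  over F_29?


Check whether y^2 = x^3 + 27 x + 24 (mod 29) for (x, y) = (7, 23).
LHS: y^2 = 23^2 mod 29 = 7
RHS: x^3 + 27 x + 24 = 7^3 + 27*7 + 24 mod 29 = 5
LHS != RHS

No, not on the curve


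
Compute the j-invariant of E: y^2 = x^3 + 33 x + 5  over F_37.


Delta = -16(4 a^3 + 27 b^2) mod 37 = 30
-1728 * (4 a)^3 = -1728 * (4*33)^3 mod 37 = 10
j = 10 * 30^(-1) mod 37 = 25

j = 25 (mod 37)


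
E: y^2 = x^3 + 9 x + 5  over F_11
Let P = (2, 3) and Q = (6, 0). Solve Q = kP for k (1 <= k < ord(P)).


Enumerate multiples of P until we hit Q = (6, 0):
  1P = (2, 3)
  2P = (0, 4)
  3P = (1, 2)
  4P = (9, 1)
  5P = (3, 2)
  6P = (7, 2)
  7P = (6, 0)
Match found at i = 7.

k = 7


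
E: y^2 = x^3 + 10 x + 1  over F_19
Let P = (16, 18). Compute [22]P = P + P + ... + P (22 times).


k = 22 = 10110_2 (binary, LSB first: 01101)
Double-and-add from P = (16, 18):
  bit 0 = 0: acc unchanged = O
  bit 1 = 1: acc = O + (11, 13) = (11, 13)
  bit 2 = 1: acc = (11, 13) + (17, 12) = (0, 1)
  bit 3 = 0: acc unchanged = (0, 1)
  bit 4 = 1: acc = (0, 1) + (5, 9) = (12, 14)

22P = (12, 14)


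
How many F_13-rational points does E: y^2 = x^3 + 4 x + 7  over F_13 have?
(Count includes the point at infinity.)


For each x in F_13, count y with y^2 = x^3 + 4 x + 7 mod 13:
  x = 1: RHS = 12, y in [5, 8]  -> 2 point(s)
  x = 2: RHS = 10, y in [6, 7]  -> 2 point(s)
  x = 4: RHS = 9, y in [3, 10]  -> 2 point(s)
  x = 5: RHS = 9, y in [3, 10]  -> 2 point(s)
  x = 6: RHS = 0, y in [0]  -> 1 point(s)
  x = 7: RHS = 1, y in [1, 12]  -> 2 point(s)
  x = 11: RHS = 4, y in [2, 11]  -> 2 point(s)
Affine points: 13. Add the point at infinity: total = 14.

#E(F_13) = 14


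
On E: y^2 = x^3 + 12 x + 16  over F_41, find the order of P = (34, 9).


Compute successive multiples of P until we hit O:
  1P = (34, 9)
  2P = (18, 23)
  3P = (25, 19)
  4P = (5, 18)
  5P = (0, 37)
  6P = (23, 35)
  7P = (15, 2)
  8P = (32, 9)
  ... (continuing to 42P)
  42P = O

ord(P) = 42


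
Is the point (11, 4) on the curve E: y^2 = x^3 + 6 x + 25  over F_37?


Check whether y^2 = x^3 + 6 x + 25 (mod 37) for (x, y) = (11, 4).
LHS: y^2 = 4^2 mod 37 = 16
RHS: x^3 + 6 x + 25 = 11^3 + 6*11 + 25 mod 37 = 16
LHS = RHS

Yes, on the curve


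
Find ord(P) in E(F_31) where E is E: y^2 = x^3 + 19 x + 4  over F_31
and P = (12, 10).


Compute successive multiples of P until we hit O:
  1P = (12, 10)
  2P = (14, 10)
  3P = (5, 21)
  4P = (19, 1)
  5P = (20, 18)
  6P = (0, 2)
  7P = (16, 8)
  8P = (11, 5)
  ... (continuing to 35P)
  35P = O

ord(P) = 35


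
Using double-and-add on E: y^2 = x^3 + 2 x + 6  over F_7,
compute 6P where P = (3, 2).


k = 6 = 110_2 (binary, LSB first: 011)
Double-and-add from P = (3, 2):
  bit 0 = 0: acc unchanged = O
  bit 1 = 1: acc = O + (5, 1) = (5, 1)
  bit 2 = 1: acc = (5, 1) + (4, 6) = (2, 5)

6P = (2, 5)


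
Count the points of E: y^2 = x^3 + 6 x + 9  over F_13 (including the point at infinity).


For each x in F_13, count y with y^2 = x^3 + 6 x + 9 mod 13:
  x = 0: RHS = 9, y in [3, 10]  -> 2 point(s)
  x = 1: RHS = 3, y in [4, 9]  -> 2 point(s)
  x = 2: RHS = 3, y in [4, 9]  -> 2 point(s)
  x = 6: RHS = 1, y in [1, 12]  -> 2 point(s)
  x = 7: RHS = 4, y in [2, 11]  -> 2 point(s)
  x = 8: RHS = 10, y in [6, 7]  -> 2 point(s)
  x = 9: RHS = 12, y in [5, 8]  -> 2 point(s)
  x = 10: RHS = 3, y in [4, 9]  -> 2 point(s)
Affine points: 16. Add the point at infinity: total = 17.

#E(F_13) = 17


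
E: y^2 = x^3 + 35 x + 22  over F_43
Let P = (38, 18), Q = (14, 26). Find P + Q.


P != Q, so use the chord formula.
s = (y2 - y1) / (x2 - x1) = (8) / (19) mod 43 = 14
x3 = s^2 - x1 - x2 mod 43 = 14^2 - 38 - 14 = 15
y3 = s (x1 - x3) - y1 mod 43 = 14 * (38 - 15) - 18 = 3

P + Q = (15, 3)


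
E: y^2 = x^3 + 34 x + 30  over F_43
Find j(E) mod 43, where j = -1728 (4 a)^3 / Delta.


Delta = -16(4 a^3 + 27 b^2) mod 43 = 7
-1728 * (4 a)^3 = -1728 * (4*34)^3 mod 43 = 8
j = 8 * 7^(-1) mod 43 = 38

j = 38 (mod 43)


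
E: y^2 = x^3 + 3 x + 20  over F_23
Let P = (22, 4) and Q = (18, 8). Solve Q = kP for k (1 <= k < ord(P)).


Enumerate multiples of P until we hit Q = (18, 8):
  1P = (22, 4)
  2P = (4, 21)
  3P = (15, 6)
  4P = (18, 8)
Match found at i = 4.

k = 4


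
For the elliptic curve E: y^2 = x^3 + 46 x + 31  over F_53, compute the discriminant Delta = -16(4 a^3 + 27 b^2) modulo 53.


4 a^3 + 27 b^2 = 4*46^3 + 27*31^2 = 389344 + 25947 = 415291
Delta = -16 * (415291) = -6644656
Delta mod 53 = 7

Delta = 7 (mod 53)


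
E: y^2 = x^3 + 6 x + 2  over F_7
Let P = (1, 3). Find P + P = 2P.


Doubling: s = (3 x1^2 + a) / (2 y1)
s = (3*1^2 + 6) / (2*3) mod 7 = 5
x3 = s^2 - 2 x1 mod 7 = 5^2 - 2*1 = 2
y3 = s (x1 - x3) - y1 mod 7 = 5 * (1 - 2) - 3 = 6

2P = (2, 6)


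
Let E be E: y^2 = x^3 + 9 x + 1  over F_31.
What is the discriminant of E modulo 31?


4 a^3 + 27 b^2 = 4*9^3 + 27*1^2 = 2916 + 27 = 2943
Delta = -16 * (2943) = -47088
Delta mod 31 = 1

Delta = 1 (mod 31)


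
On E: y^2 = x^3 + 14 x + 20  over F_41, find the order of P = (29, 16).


Compute successive multiples of P until we hit O:
  1P = (29, 16)
  2P = (40, 28)
  3P = (23, 39)
  4P = (39, 36)
  5P = (18, 6)
  6P = (26, 24)
  7P = (25, 28)
  8P = (37, 8)
  ... (continuing to 37P)
  37P = O

ord(P) = 37


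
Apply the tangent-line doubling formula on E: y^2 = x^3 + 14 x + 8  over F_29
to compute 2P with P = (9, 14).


Doubling: s = (3 x1^2 + a) / (2 y1)
s = (3*9^2 + 14) / (2*14) mod 29 = 4
x3 = s^2 - 2 x1 mod 29 = 4^2 - 2*9 = 27
y3 = s (x1 - x3) - y1 mod 29 = 4 * (9 - 27) - 14 = 1

2P = (27, 1)


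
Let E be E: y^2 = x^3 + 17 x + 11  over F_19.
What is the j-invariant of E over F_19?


Delta = -16(4 a^3 + 27 b^2) mod 19 = 15
-1728 * (4 a)^3 = -1728 * (4*17)^3 mod 19 = 1
j = 1 * 15^(-1) mod 19 = 14

j = 14 (mod 19)


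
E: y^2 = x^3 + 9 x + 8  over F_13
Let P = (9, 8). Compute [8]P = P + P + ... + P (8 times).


k = 8 = 1000_2 (binary, LSB first: 0001)
Double-and-add from P = (9, 8):
  bit 0 = 0: acc unchanged = O
  bit 1 = 0: acc unchanged = O
  bit 2 = 0: acc unchanged = O
  bit 3 = 1: acc = O + (9, 5) = (9, 5)

8P = (9, 5)


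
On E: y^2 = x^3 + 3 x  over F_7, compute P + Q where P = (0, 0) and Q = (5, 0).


P != Q, so use the chord formula.
s = (y2 - y1) / (x2 - x1) = (0) / (5) mod 7 = 0
x3 = s^2 - x1 - x2 mod 7 = 0^2 - 0 - 5 = 2
y3 = s (x1 - x3) - y1 mod 7 = 0 * (0 - 2) - 0 = 0

P + Q = (2, 0)


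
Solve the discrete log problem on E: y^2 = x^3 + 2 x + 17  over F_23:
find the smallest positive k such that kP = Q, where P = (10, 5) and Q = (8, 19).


Enumerate multiples of P until we hit Q = (8, 19):
  1P = (10, 5)
  2P = (7, 12)
  3P = (14, 12)
  4P = (15, 15)
  5P = (2, 11)
  6P = (13, 3)
  7P = (3, 21)
  8P = (11, 17)
  9P = (8, 19)
Match found at i = 9.

k = 9


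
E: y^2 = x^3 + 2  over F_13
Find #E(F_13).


For each x in F_13, count y with y^2 = x^3 + 0 x + 2 mod 13:
  x = 1: RHS = 3, y in [4, 9]  -> 2 point(s)
  x = 2: RHS = 10, y in [6, 7]  -> 2 point(s)
  x = 3: RHS = 3, y in [4, 9]  -> 2 point(s)
  x = 4: RHS = 1, y in [1, 12]  -> 2 point(s)
  x = 5: RHS = 10, y in [6, 7]  -> 2 point(s)
  x = 6: RHS = 10, y in [6, 7]  -> 2 point(s)
  x = 9: RHS = 3, y in [4, 9]  -> 2 point(s)
  x = 10: RHS = 1, y in [1, 12]  -> 2 point(s)
  x = 12: RHS = 1, y in [1, 12]  -> 2 point(s)
Affine points: 18. Add the point at infinity: total = 19.

#E(F_13) = 19


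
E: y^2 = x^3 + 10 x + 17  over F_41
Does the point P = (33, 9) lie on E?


Check whether y^2 = x^3 + 10 x + 17 (mod 41) for (x, y) = (33, 9).
LHS: y^2 = 9^2 mod 41 = 40
RHS: x^3 + 10 x + 17 = 33^3 + 10*33 + 17 mod 41 = 40
LHS = RHS

Yes, on the curve


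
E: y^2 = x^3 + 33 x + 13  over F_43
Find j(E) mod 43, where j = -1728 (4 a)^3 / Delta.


Delta = -16(4 a^3 + 27 b^2) mod 43 = 22
-1728 * (4 a)^3 = -1728 * (4*33)^3 mod 43 = 42
j = 42 * 22^(-1) mod 43 = 41

j = 41 (mod 43)


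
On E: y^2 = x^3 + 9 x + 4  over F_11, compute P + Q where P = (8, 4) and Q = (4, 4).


P != Q, so use the chord formula.
s = (y2 - y1) / (x2 - x1) = (0) / (7) mod 11 = 0
x3 = s^2 - x1 - x2 mod 11 = 0^2 - 8 - 4 = 10
y3 = s (x1 - x3) - y1 mod 11 = 0 * (8 - 10) - 4 = 7

P + Q = (10, 7)


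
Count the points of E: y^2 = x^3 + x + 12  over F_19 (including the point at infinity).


For each x in F_19, count y with y^2 = x^3 + 1 x + 12 mod 19:
  x = 3: RHS = 4, y in [2, 17]  -> 2 point(s)
  x = 4: RHS = 4, y in [2, 17]  -> 2 point(s)
  x = 5: RHS = 9, y in [3, 16]  -> 2 point(s)
  x = 6: RHS = 6, y in [5, 14]  -> 2 point(s)
  x = 7: RHS = 1, y in [1, 18]  -> 2 point(s)
  x = 8: RHS = 0, y in [0]  -> 1 point(s)
  x = 9: RHS = 9, y in [3, 16]  -> 2 point(s)
  x = 11: RHS = 5, y in [9, 10]  -> 2 point(s)
  x = 12: RHS = 4, y in [2, 17]  -> 2 point(s)
  x = 15: RHS = 1, y in [1, 18]  -> 2 point(s)
  x = 16: RHS = 1, y in [1, 18]  -> 2 point(s)
Affine points: 21. Add the point at infinity: total = 22.

#E(F_19) = 22


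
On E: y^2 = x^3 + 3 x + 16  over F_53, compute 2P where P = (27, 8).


Doubling: s = (3 x1^2 + a) / (2 y1)
s = (3*27^2 + 3) / (2*8) mod 53 = 11
x3 = s^2 - 2 x1 mod 53 = 11^2 - 2*27 = 14
y3 = s (x1 - x3) - y1 mod 53 = 11 * (27 - 14) - 8 = 29

2P = (14, 29)


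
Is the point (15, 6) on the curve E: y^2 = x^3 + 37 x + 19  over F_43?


Check whether y^2 = x^3 + 37 x + 19 (mod 43) for (x, y) = (15, 6).
LHS: y^2 = 6^2 mod 43 = 36
RHS: x^3 + 37 x + 19 = 15^3 + 37*15 + 19 mod 43 = 36
LHS = RHS

Yes, on the curve


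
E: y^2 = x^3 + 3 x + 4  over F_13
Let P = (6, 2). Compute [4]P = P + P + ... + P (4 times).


k = 4 = 100_2 (binary, LSB first: 001)
Double-and-add from P = (6, 2):
  bit 0 = 0: acc unchanged = O
  bit 1 = 0: acc unchanged = O
  bit 2 = 1: acc = O + (3, 12) = (3, 12)

4P = (3, 12)


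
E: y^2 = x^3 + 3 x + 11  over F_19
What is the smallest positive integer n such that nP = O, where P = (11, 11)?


Compute successive multiples of P until we hit O:
  1P = (11, 11)
  2P = (4, 7)
  3P = (2, 5)
  4P = (17, 4)
  5P = (14, 2)
  6P = (3, 3)
  7P = (6, 13)
  8P = (9, 11)
  ... (continuing to 25P)
  25P = O

ord(P) = 25


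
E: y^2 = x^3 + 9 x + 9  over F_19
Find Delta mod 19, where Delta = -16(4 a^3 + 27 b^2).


4 a^3 + 27 b^2 = 4*9^3 + 27*9^2 = 2916 + 2187 = 5103
Delta = -16 * (5103) = -81648
Delta mod 19 = 14

Delta = 14 (mod 19)


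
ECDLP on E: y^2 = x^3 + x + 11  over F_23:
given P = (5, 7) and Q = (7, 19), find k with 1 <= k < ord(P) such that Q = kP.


Enumerate multiples of P until we hit Q = (7, 19):
  1P = (5, 7)
  2P = (19, 9)
  3P = (7, 19)
Match found at i = 3.

k = 3


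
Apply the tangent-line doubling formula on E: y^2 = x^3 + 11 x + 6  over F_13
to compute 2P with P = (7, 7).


Doubling: s = (3 x1^2 + a) / (2 y1)
s = (3*7^2 + 11) / (2*7) mod 13 = 2
x3 = s^2 - 2 x1 mod 13 = 2^2 - 2*7 = 3
y3 = s (x1 - x3) - y1 mod 13 = 2 * (7 - 3) - 7 = 1

2P = (3, 1)


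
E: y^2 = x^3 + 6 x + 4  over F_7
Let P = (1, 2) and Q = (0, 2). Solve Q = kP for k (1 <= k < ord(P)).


Enumerate multiples of P until we hit Q = (0, 2):
  1P = (1, 2)
  2P = (0, 2)
Match found at i = 2.

k = 2


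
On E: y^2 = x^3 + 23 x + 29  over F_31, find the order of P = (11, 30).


Compute successive multiples of P until we hit O:
  1P = (11, 30)
  2P = (27, 20)
  3P = (21, 15)
  4P = (9, 29)
  5P = (19, 28)
  6P = (3, 30)
  7P = (17, 1)
  8P = (10, 22)
  ... (continuing to 25P)
  25P = O

ord(P) = 25


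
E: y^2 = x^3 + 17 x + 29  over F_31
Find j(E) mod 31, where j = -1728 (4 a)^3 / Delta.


Delta = -16(4 a^3 + 27 b^2) mod 31 = 9
-1728 * (4 a)^3 = -1728 * (4*17)^3 mod 31 = 23
j = 23 * 9^(-1) mod 31 = 6

j = 6 (mod 31)


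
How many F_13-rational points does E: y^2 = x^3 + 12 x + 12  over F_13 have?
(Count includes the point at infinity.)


For each x in F_13, count y with y^2 = x^3 + 12 x + 12 mod 13:
  x = 0: RHS = 12, y in [5, 8]  -> 2 point(s)
  x = 1: RHS = 12, y in [5, 8]  -> 2 point(s)
  x = 3: RHS = 10, y in [6, 7]  -> 2 point(s)
  x = 6: RHS = 1, y in [1, 12]  -> 2 point(s)
  x = 7: RHS = 10, y in [6, 7]  -> 2 point(s)
  x = 8: RHS = 9, y in [3, 10]  -> 2 point(s)
  x = 9: RHS = 4, y in [2, 11]  -> 2 point(s)
  x = 10: RHS = 1, y in [1, 12]  -> 2 point(s)
  x = 12: RHS = 12, y in [5, 8]  -> 2 point(s)
Affine points: 18. Add the point at infinity: total = 19.

#E(F_13) = 19


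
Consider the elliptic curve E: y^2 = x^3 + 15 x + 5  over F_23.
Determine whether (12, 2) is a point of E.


Check whether y^2 = x^3 + 15 x + 5 (mod 23) for (x, y) = (12, 2).
LHS: y^2 = 2^2 mod 23 = 4
RHS: x^3 + 15 x + 5 = 12^3 + 15*12 + 5 mod 23 = 4
LHS = RHS

Yes, on the curve


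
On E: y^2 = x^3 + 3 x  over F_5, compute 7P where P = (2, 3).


k = 7 = 111_2 (binary, LSB first: 111)
Double-and-add from P = (2, 3):
  bit 0 = 1: acc = O + (2, 3) = (2, 3)
  bit 1 = 1: acc = (2, 3) + (1, 2) = (3, 1)
  bit 2 = 1: acc = (3, 1) + (4, 1) = (3, 4)

7P = (3, 4)


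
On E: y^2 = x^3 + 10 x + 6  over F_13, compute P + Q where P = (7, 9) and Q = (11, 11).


P != Q, so use the chord formula.
s = (y2 - y1) / (x2 - x1) = (2) / (4) mod 13 = 7
x3 = s^2 - x1 - x2 mod 13 = 7^2 - 7 - 11 = 5
y3 = s (x1 - x3) - y1 mod 13 = 7 * (7 - 5) - 9 = 5

P + Q = (5, 5)


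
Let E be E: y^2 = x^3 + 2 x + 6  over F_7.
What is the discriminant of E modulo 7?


4 a^3 + 27 b^2 = 4*2^3 + 27*6^2 = 32 + 972 = 1004
Delta = -16 * (1004) = -16064
Delta mod 7 = 1

Delta = 1 (mod 7)


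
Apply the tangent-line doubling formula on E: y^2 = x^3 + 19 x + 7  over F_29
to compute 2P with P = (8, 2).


Doubling: s = (3 x1^2 + a) / (2 y1)
s = (3*8^2 + 19) / (2*2) mod 29 = 2
x3 = s^2 - 2 x1 mod 29 = 2^2 - 2*8 = 17
y3 = s (x1 - x3) - y1 mod 29 = 2 * (8 - 17) - 2 = 9

2P = (17, 9)


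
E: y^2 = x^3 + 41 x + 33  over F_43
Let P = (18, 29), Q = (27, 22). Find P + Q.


P != Q, so use the chord formula.
s = (y2 - y1) / (x2 - x1) = (36) / (9) mod 43 = 4
x3 = s^2 - x1 - x2 mod 43 = 4^2 - 18 - 27 = 14
y3 = s (x1 - x3) - y1 mod 43 = 4 * (18 - 14) - 29 = 30

P + Q = (14, 30)


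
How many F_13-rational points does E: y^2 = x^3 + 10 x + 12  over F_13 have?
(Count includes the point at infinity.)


For each x in F_13, count y with y^2 = x^3 + 10 x + 12 mod 13:
  x = 0: RHS = 12, y in [5, 8]  -> 2 point(s)
  x = 1: RHS = 10, y in [6, 7]  -> 2 point(s)
  x = 2: RHS = 1, y in [1, 12]  -> 2 point(s)
  x = 3: RHS = 4, y in [2, 11]  -> 2 point(s)
  x = 4: RHS = 12, y in [5, 8]  -> 2 point(s)
  x = 7: RHS = 9, y in [3, 10]  -> 2 point(s)
  x = 9: RHS = 12, y in [5, 8]  -> 2 point(s)
  x = 11: RHS = 10, y in [6, 7]  -> 2 point(s)
  x = 12: RHS = 1, y in [1, 12]  -> 2 point(s)
Affine points: 18. Add the point at infinity: total = 19.

#E(F_13) = 19


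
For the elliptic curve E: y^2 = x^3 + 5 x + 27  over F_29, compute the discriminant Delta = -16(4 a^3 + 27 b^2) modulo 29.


4 a^3 + 27 b^2 = 4*5^3 + 27*27^2 = 500 + 19683 = 20183
Delta = -16 * (20183) = -322928
Delta mod 29 = 16

Delta = 16 (mod 29)


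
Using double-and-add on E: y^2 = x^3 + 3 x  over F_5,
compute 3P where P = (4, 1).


k = 3 = 11_2 (binary, LSB first: 11)
Double-and-add from P = (4, 1):
  bit 0 = 1: acc = O + (4, 1) = (4, 1)
  bit 1 = 1: acc = (4, 1) + (1, 3) = (1, 2)

3P = (1, 2)


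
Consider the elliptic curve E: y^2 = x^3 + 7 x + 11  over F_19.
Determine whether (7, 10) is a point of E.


Check whether y^2 = x^3 + 7 x + 11 (mod 19) for (x, y) = (7, 10).
LHS: y^2 = 10^2 mod 19 = 5
RHS: x^3 + 7 x + 11 = 7^3 + 7*7 + 11 mod 19 = 4
LHS != RHS

No, not on the curve


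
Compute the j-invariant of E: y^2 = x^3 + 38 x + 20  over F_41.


Delta = -16(4 a^3 + 27 b^2) mod 41 = 21
-1728 * (4 a)^3 = -1728 * (4*38)^3 mod 41 = 36
j = 36 * 21^(-1) mod 41 = 31

j = 31 (mod 41)


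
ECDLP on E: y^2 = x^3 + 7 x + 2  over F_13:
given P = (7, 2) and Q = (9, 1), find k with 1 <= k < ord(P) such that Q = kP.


Enumerate multiples of P until we hit Q = (9, 1):
  1P = (7, 2)
  2P = (9, 12)
  3P = (9, 1)
Match found at i = 3.

k = 3


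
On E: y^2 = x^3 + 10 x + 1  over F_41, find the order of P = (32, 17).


Compute successive multiples of P until we hit O:
  1P = (32, 17)
  2P = (19, 11)
  3P = (30, 6)
  4P = (40, 21)
  5P = (0, 40)
  6P = (13, 27)
  7P = (4, 33)
  8P = (7, 39)
  ... (continuing to 24P)
  24P = O

ord(P) = 24


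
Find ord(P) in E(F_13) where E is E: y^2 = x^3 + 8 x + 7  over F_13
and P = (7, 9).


Compute successive multiples of P until we hit O:
  1P = (7, 9)
  2P = (11, 10)
  3P = (4, 8)
  4P = (5, 9)
  5P = (1, 4)
  6P = (1, 9)
  7P = (5, 4)
  8P = (4, 5)
  ... (continuing to 11P)
  11P = O

ord(P) = 11


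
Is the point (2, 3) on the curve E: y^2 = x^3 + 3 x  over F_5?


Check whether y^2 = x^3 + 3 x + 0 (mod 5) for (x, y) = (2, 3).
LHS: y^2 = 3^2 mod 5 = 4
RHS: x^3 + 3 x + 0 = 2^3 + 3*2 + 0 mod 5 = 4
LHS = RHS

Yes, on the curve


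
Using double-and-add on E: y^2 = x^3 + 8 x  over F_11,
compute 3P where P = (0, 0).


k = 3 = 11_2 (binary, LSB first: 11)
Double-and-add from P = (0, 0):
  bit 0 = 1: acc = O + (0, 0) = (0, 0)
  bit 1 = 1: acc = (0, 0) + O = (0, 0)

3P = (0, 0)


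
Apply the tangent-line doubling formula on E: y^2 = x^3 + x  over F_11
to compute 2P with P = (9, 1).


Doubling: s = (3 x1^2 + a) / (2 y1)
s = (3*9^2 + 1) / (2*1) mod 11 = 1
x3 = s^2 - 2 x1 mod 11 = 1^2 - 2*9 = 5
y3 = s (x1 - x3) - y1 mod 11 = 1 * (9 - 5) - 1 = 3

2P = (5, 3)


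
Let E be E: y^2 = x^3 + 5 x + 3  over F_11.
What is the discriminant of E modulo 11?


4 a^3 + 27 b^2 = 4*5^3 + 27*3^2 = 500 + 243 = 743
Delta = -16 * (743) = -11888
Delta mod 11 = 3

Delta = 3 (mod 11)


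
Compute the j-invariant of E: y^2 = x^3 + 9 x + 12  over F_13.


Delta = -16(4 a^3 + 27 b^2) mod 13 = 11
-1728 * (4 a)^3 = -1728 * (4*9)^3 mod 13 = 12
j = 12 * 11^(-1) mod 13 = 7

j = 7 (mod 13)


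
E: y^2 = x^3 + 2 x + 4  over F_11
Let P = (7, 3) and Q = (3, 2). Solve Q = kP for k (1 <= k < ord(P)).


Enumerate multiples of P until we hit Q = (3, 2):
  1P = (7, 3)
  2P = (9, 6)
  3P = (0, 2)
  4P = (2, 4)
  5P = (6, 10)
  6P = (3, 2)
Match found at i = 6.

k = 6


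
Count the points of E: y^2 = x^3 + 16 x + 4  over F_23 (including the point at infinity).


For each x in F_23, count y with y^2 = x^3 + 16 x + 4 mod 23:
  x = 0: RHS = 4, y in [2, 21]  -> 2 point(s)
  x = 5: RHS = 2, y in [5, 18]  -> 2 point(s)
  x = 8: RHS = 0, y in [0]  -> 1 point(s)
  x = 9: RHS = 3, y in [7, 16]  -> 2 point(s)
  x = 11: RHS = 16, y in [4, 19]  -> 2 point(s)
  x = 15: RHS = 8, y in [10, 13]  -> 2 point(s)
  x = 16: RHS = 9, y in [3, 20]  -> 2 point(s)
  x = 18: RHS = 6, y in [11, 12]  -> 2 point(s)
Affine points: 15. Add the point at infinity: total = 16.

#E(F_23) = 16


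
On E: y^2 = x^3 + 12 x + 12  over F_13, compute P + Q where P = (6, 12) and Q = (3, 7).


P != Q, so use the chord formula.
s = (y2 - y1) / (x2 - x1) = (8) / (10) mod 13 = 6
x3 = s^2 - x1 - x2 mod 13 = 6^2 - 6 - 3 = 1
y3 = s (x1 - x3) - y1 mod 13 = 6 * (6 - 1) - 12 = 5

P + Q = (1, 5)


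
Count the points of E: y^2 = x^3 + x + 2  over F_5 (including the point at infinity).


For each x in F_5, count y with y^2 = x^3 + 1 x + 2 mod 5:
  x = 1: RHS = 4, y in [2, 3]  -> 2 point(s)
  x = 4: RHS = 0, y in [0]  -> 1 point(s)
Affine points: 3. Add the point at infinity: total = 4.

#E(F_5) = 4


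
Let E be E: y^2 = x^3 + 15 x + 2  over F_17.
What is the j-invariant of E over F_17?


Delta = -16(4 a^3 + 27 b^2) mod 17 = 8
-1728 * (4 a)^3 = -1728 * (4*15)^3 mod 17 = 5
j = 5 * 8^(-1) mod 17 = 7

j = 7 (mod 17)


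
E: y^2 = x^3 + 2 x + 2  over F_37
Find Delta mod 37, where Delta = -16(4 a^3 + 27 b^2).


4 a^3 + 27 b^2 = 4*2^3 + 27*2^2 = 32 + 108 = 140
Delta = -16 * (140) = -2240
Delta mod 37 = 17

Delta = 17 (mod 37)


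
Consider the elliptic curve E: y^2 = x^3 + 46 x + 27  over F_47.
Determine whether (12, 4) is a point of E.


Check whether y^2 = x^3 + 46 x + 27 (mod 47) for (x, y) = (12, 4).
LHS: y^2 = 4^2 mod 47 = 16
RHS: x^3 + 46 x + 27 = 12^3 + 46*12 + 27 mod 47 = 4
LHS != RHS

No, not on the curve


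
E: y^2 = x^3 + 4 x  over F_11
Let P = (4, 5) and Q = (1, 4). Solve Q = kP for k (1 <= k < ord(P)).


Enumerate multiples of P until we hit Q = (1, 4):
  1P = (4, 5)
  2P = (1, 4)
Match found at i = 2.

k = 2


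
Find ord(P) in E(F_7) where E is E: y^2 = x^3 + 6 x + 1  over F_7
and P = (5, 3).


Compute successive multiples of P until we hit O:
  1P = (5, 3)
  2P = (6, 1)
  3P = (0, 1)
  4P = (3, 2)
  5P = (1, 6)
  6P = (2, 0)
  7P = (1, 1)
  8P = (3, 5)
  ... (continuing to 12P)
  12P = O

ord(P) = 12


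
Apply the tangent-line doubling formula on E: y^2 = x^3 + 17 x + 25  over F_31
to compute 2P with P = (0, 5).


Doubling: s = (3 x1^2 + a) / (2 y1)
s = (3*0^2 + 17) / (2*5) mod 31 = 11
x3 = s^2 - 2 x1 mod 31 = 11^2 - 2*0 = 28
y3 = s (x1 - x3) - y1 mod 31 = 11 * (0 - 28) - 5 = 28

2P = (28, 28)


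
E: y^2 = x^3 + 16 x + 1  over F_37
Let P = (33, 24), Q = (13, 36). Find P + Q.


P != Q, so use the chord formula.
s = (y2 - y1) / (x2 - x1) = (12) / (17) mod 37 = 29
x3 = s^2 - x1 - x2 mod 37 = 29^2 - 33 - 13 = 18
y3 = s (x1 - x3) - y1 mod 37 = 29 * (33 - 18) - 24 = 4

P + Q = (18, 4)


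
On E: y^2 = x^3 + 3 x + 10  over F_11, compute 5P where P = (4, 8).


k = 5 = 101_2 (binary, LSB first: 101)
Double-and-add from P = (4, 8):
  bit 0 = 1: acc = O + (4, 8) = (4, 8)
  bit 1 = 0: acc unchanged = (4, 8)
  bit 2 = 1: acc = (4, 8) + (1, 6) = (4, 3)

5P = (4, 3)


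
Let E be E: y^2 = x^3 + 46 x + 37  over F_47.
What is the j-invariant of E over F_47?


Delta = -16(4 a^3 + 27 b^2) mod 47 = 10
-1728 * (4 a)^3 = -1728 * (4*46)^3 mod 47 = 1
j = 1 * 10^(-1) mod 47 = 33

j = 33 (mod 47)


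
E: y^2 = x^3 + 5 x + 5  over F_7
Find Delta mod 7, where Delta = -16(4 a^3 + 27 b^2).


4 a^3 + 27 b^2 = 4*5^3 + 27*5^2 = 500 + 675 = 1175
Delta = -16 * (1175) = -18800
Delta mod 7 = 2

Delta = 2 (mod 7)


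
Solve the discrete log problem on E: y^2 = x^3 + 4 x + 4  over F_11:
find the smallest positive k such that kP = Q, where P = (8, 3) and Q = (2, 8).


Enumerate multiples of P until we hit Q = (2, 8):
  1P = (8, 3)
  2P = (0, 9)
  3P = (7, 10)
  4P = (1, 3)
  5P = (2, 8)
Match found at i = 5.

k = 5


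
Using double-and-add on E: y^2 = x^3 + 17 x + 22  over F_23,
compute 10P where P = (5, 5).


k = 10 = 1010_2 (binary, LSB first: 0101)
Double-and-add from P = (5, 5):
  bit 0 = 0: acc unchanged = O
  bit 1 = 1: acc = O + (13, 18) = (13, 18)
  bit 2 = 0: acc unchanged = (13, 18)
  bit 3 = 1: acc = (13, 18) + (20, 17) = (21, 16)

10P = (21, 16)


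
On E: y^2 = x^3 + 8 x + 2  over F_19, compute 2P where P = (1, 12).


Doubling: s = (3 x1^2 + a) / (2 y1)
s = (3*1^2 + 8) / (2*12) mod 19 = 6
x3 = s^2 - 2 x1 mod 19 = 6^2 - 2*1 = 15
y3 = s (x1 - x3) - y1 mod 19 = 6 * (1 - 15) - 12 = 18

2P = (15, 18)


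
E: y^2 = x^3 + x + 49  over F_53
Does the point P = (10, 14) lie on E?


Check whether y^2 = x^3 + 1 x + 49 (mod 53) for (x, y) = (10, 14).
LHS: y^2 = 14^2 mod 53 = 37
RHS: x^3 + 1 x + 49 = 10^3 + 1*10 + 49 mod 53 = 52
LHS != RHS

No, not on the curve


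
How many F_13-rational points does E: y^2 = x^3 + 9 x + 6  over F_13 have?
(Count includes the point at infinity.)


For each x in F_13, count y with y^2 = x^3 + 9 x + 6 mod 13:
  x = 1: RHS = 3, y in [4, 9]  -> 2 point(s)
  x = 6: RHS = 3, y in [4, 9]  -> 2 point(s)
  x = 7: RHS = 9, y in [3, 10]  -> 2 point(s)
  x = 9: RHS = 10, y in [6, 7]  -> 2 point(s)
  x = 10: RHS = 4, y in [2, 11]  -> 2 point(s)
  x = 12: RHS = 9, y in [3, 10]  -> 2 point(s)
Affine points: 12. Add the point at infinity: total = 13.

#E(F_13) = 13


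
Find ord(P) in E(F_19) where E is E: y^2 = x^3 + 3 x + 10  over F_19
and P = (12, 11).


Compute successive multiples of P until we hit O:
  1P = (12, 11)
  2P = (6, 4)
  3P = (5, 13)
  4P = (11, 5)
  5P = (13, 2)
  6P = (18, 5)
  7P = (9, 5)
  8P = (2, 9)
  ... (continuing to 17P)
  17P = O

ord(P) = 17


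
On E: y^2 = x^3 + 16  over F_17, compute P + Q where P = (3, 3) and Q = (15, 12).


P != Q, so use the chord formula.
s = (y2 - y1) / (x2 - x1) = (9) / (12) mod 17 = 5
x3 = s^2 - x1 - x2 mod 17 = 5^2 - 3 - 15 = 7
y3 = s (x1 - x3) - y1 mod 17 = 5 * (3 - 7) - 3 = 11

P + Q = (7, 11)


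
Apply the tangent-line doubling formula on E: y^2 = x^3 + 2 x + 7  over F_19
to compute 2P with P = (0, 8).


Doubling: s = (3 x1^2 + a) / (2 y1)
s = (3*0^2 + 2) / (2*8) mod 19 = 12
x3 = s^2 - 2 x1 mod 19 = 12^2 - 2*0 = 11
y3 = s (x1 - x3) - y1 mod 19 = 12 * (0 - 11) - 8 = 12

2P = (11, 12)


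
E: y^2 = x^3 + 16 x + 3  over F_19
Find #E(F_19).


For each x in F_19, count y with y^2 = x^3 + 16 x + 3 mod 19:
  x = 1: RHS = 1, y in [1, 18]  -> 2 point(s)
  x = 2: RHS = 5, y in [9, 10]  -> 2 point(s)
  x = 4: RHS = 17, y in [6, 13]  -> 2 point(s)
  x = 6: RHS = 11, y in [7, 12]  -> 2 point(s)
  x = 8: RHS = 16, y in [4, 15]  -> 2 point(s)
  x = 10: RHS = 4, y in [2, 17]  -> 2 point(s)
  x = 11: RHS = 9, y in [3, 16]  -> 2 point(s)
  x = 12: RHS = 4, y in [2, 17]  -> 2 point(s)
  x = 14: RHS = 7, y in [8, 11]  -> 2 point(s)
  x = 16: RHS = 4, y in [2, 17]  -> 2 point(s)
  x = 17: RHS = 1, y in [1, 18]  -> 2 point(s)
  x = 18: RHS = 5, y in [9, 10]  -> 2 point(s)
Affine points: 24. Add the point at infinity: total = 25.

#E(F_19) = 25


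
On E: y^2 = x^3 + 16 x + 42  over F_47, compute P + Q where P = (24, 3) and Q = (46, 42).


P != Q, so use the chord formula.
s = (y2 - y1) / (x2 - x1) = (39) / (22) mod 47 = 21
x3 = s^2 - x1 - x2 mod 47 = 21^2 - 24 - 46 = 42
y3 = s (x1 - x3) - y1 mod 47 = 21 * (24 - 42) - 3 = 42

P + Q = (42, 42)


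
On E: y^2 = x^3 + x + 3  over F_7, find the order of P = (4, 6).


Compute successive multiples of P until we hit O:
  1P = (4, 6)
  2P = (6, 1)
  3P = (5, 0)
  4P = (6, 6)
  5P = (4, 1)
  6P = O

ord(P) = 6


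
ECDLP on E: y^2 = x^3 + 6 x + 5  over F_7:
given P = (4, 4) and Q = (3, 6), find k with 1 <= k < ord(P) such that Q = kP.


Enumerate multiples of P until we hit Q = (3, 6):
  1P = (4, 4)
  2P = (3, 1)
  3P = (2, 2)
  4P = (2, 5)
  5P = (3, 6)
Match found at i = 5.

k = 5


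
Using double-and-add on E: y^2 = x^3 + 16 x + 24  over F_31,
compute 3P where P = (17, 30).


k = 3 = 11_2 (binary, LSB first: 11)
Double-and-add from P = (17, 30):
  bit 0 = 1: acc = O + (17, 30) = (17, 30)
  bit 1 = 1: acc = (17, 30) + (30, 21) = (23, 29)

3P = (23, 29)
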